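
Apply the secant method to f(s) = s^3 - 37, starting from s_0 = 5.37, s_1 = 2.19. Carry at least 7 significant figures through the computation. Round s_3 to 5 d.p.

3.61731

f(s_0) = 117.854153, f(s_1) = -26.496541
s_2 = 2.190000 - (-26.496541)·(2.190000 - 5.370000)/(-26.496541 - (117.854153)) = 2.773710; f(s_2) = -15.660544
s_3 = 2.773710 - (-15.660544)·(2.773710 - 2.190000)/(-15.660544 - (-26.496541)) = 3.617308; f(s_3) = 10.332180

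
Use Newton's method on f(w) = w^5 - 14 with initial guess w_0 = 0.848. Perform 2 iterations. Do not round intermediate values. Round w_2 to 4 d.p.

4.8765

f'(w) = 5w^4
w_0 = 0.848000: f = -13.561490, f' = 2.585553 → w_1 = 0.848000 - (-13.561490)/(2.585553) = 6.093103
w_1 = 6.093103: f = 8384.321934, f' = 6891.662788 → w_2 = 6.093103 - (8384.321934)/(6891.662788) = 4.876514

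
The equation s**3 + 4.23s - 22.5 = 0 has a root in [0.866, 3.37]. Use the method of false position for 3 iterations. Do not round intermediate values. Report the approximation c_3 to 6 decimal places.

False-position update: c = (a·f(b) − b·f(a))/(f(b) − f(a)); replace the endpoint whose sign matches f(c).
f(0.866000) = -18.187358, f(3.370000) = 30.027853
step 1: c = 1.810539, f(c) = -8.906381 < 0 → new bracket [1.810539, 3.370000]
step 2: c = 2.167273, f(c) = -3.152604 < 0 → new bracket [2.167273, 3.370000]
step 3: c = 2.281548, f(c) = -0.972533 < 0 → new bracket [2.281548, 3.370000]

2.281548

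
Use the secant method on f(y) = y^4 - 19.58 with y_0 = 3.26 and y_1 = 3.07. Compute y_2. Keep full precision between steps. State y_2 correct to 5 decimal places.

f(y_0) = 93.365882, f(y_1) = 69.248740
y_2 = 3.070000 - (69.248740)·(3.070000 - 3.260000)/(69.248740 - (93.365882)) = 2.524444; f(y_2) = 21.032778

2.52444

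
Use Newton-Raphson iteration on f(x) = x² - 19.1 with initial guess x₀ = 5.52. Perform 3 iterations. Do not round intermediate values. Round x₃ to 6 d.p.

4.370355

f'(x) = 2x
x_0 = 5.520000: f = 11.370400, f' = 11.040000 → x_1 = 5.520000 - (11.370400)/(11.040000) = 4.490072
x_1 = 4.490072: f = 1.060751, f' = 8.980145 → x_2 = 4.490072 - (1.060751)/(8.980145) = 4.371951
x_2 = 4.371951: f = 0.013953, f' = 8.743901 → x_3 = 4.371951 - (0.013953)/(8.743901) = 4.370355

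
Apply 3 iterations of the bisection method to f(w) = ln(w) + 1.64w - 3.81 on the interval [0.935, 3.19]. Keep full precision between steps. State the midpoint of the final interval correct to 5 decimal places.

1.92156

f(0.935000) = -2.343809, f(3.190000) = 2.581621 (opposite signs)
step 1: m = 2.062500, f(m) = 0.296419 > 0 → root in [0.935000, 2.062500]
step 2: m = 1.498750, f(m) = -0.947419 < 0 → root in [1.498750, 2.062500]
step 3: m = 1.780625, f(m) = -0.312811 < 0 → root in [1.780625, 2.062500]
Midpoint of [1.780625, 2.062500] = 1.921563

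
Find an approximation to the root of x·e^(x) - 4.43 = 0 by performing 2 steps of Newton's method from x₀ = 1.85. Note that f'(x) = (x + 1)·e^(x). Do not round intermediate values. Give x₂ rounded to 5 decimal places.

1.28120

Newton update: x ← x − f(x)/f'(x).
x_0 = 1.850000: f = 7.335666, f' = 18.125486 → x_1 = 1.850000 - (7.335666)/(18.125486) = 1.445284
x_1 = 1.445284: f = 1.702427, f' = 10.375486 → x_2 = 1.445284 - (1.702427)/(10.375486) = 1.281203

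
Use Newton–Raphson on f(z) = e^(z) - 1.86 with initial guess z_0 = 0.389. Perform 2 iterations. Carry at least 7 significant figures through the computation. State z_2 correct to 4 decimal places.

f'(z) = e^(z)
z_0 = 0.389000: f = -0.384495, f' = 1.475505 → z_1 = 0.389000 - (-0.384495)/(1.475505) = 0.649586
z_1 = 0.649586: f = 0.054747, f' = 1.914747 → z_2 = 0.649586 - (0.054747)/(1.914747) = 0.620993

0.6210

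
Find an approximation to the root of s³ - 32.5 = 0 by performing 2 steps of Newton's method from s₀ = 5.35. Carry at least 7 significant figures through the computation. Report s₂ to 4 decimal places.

f'(s) = 3s²
s_0 = 5.350000: f = 120.630375, f' = 85.867500 → s_1 = 5.350000 - (120.630375)/(85.867500) = 3.945157
s_1 = 3.945157: f = 28.903454, f' = 46.692786 → s_2 = 3.945157 - (28.903454)/(46.692786) = 3.326144

3.3261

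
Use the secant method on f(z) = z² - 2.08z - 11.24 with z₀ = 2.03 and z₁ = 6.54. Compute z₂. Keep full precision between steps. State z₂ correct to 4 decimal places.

f(z_0) = -11.341500, f(z_1) = 17.928400
z_2 = 6.540000 - (17.928400)·(6.540000 - 2.030000)/(17.928400 - (-11.341500)) = 3.777535; f(z_2) = -4.827504

3.7775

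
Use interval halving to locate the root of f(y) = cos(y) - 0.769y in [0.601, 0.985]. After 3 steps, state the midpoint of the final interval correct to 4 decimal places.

f(0.601000) = 0.362602, f(0.985000) = -0.204602 (opposite signs)
step 1: m = 0.793000, f(m) = 0.091894 > 0 → root in [0.793000, 0.985000]
step 2: m = 0.889000, f(m) = -0.053452 < 0 → root in [0.793000, 0.889000]
step 3: m = 0.841000, f(m) = 0.019989 > 0 → root in [0.841000, 0.889000]
Midpoint of [0.841000, 0.889000] = 0.865000

0.8650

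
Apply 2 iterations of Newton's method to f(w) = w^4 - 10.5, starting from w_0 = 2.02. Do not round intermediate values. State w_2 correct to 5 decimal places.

1.80100

Newton update: w ← w − f(w)/f'(w).
f'(w) = 4w^3
w_0 = 2.020000: f = 6.149664, f' = 32.969632 → w_1 = 2.020000 - (6.149664)/(32.969632) = 1.833475
w_1 = 1.833475: f = 0.800557, f' = 24.653858 → w_2 = 1.833475 - (0.800557)/(24.653858) = 1.801003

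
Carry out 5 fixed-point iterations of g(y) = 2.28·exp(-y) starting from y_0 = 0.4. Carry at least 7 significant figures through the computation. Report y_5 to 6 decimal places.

y_1 = g(0.400000) = 1.528330
y_2 = g(1.528330) = 0.494527
y_3 = g(0.494527) = 1.390480
y_4 = g(1.390480) = 0.567619
y_5 = g(0.567619) = 1.292471

1.292471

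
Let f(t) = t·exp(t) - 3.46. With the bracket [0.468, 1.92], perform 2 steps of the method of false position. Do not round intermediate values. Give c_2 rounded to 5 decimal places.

f(0.468000) = -2.712699, f(1.920000) = 9.636240
step 1: c = 0.786962, f(c) = -1.731272 < 0 → new bracket [0.786962, 1.920000]
step 2: c = 0.959523, f(c) = -0.955210 < 0 → new bracket [0.959523, 1.920000]

0.95952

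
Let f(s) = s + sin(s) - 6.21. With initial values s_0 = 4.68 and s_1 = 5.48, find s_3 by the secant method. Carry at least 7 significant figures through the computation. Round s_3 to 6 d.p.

Secant update: s_(k+1) = s_k − f(s_k)·(s_k − s_(k-1))/(f(s_k) − f(s_(k-1))).
f(s_0) = -2.529476, f(s_1) = -1.449572
s_2 = 5.480000 - (-1.449572)·(5.480000 - 4.680000)/(-1.449572 - (-2.529476)) = 6.553852; f(s_2) = 0.611227
s_3 = 6.553852 - (0.611227)·(6.553852 - 5.480000)/(0.611227 - (-1.449572)) = 6.235351; f(s_3) = -0.022465

6.235351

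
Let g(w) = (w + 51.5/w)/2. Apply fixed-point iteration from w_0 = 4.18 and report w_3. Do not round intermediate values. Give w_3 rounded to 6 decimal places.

w_1 = g(4.180000) = 8.250287
w_2 = g(8.250287) = 7.246247
w_3 = g(7.246247) = 7.176687

7.176687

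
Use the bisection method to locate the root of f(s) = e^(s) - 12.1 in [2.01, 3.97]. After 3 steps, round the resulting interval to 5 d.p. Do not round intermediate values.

f(2.010000) = -4.636683, f(3.970000) = 40.884531 (opposite signs)
step 1: m = 2.990000, f(m) = 7.785682 > 0 → root in [2.010000, 2.990000]
step 2: m = 2.500000, f(m) = 0.082494 > 0 → root in [2.010000, 2.500000]
step 3: m = 2.255000, f(m) = -2.564707 < 0 → root in [2.255000, 2.500000]

[2.25500, 2.50000]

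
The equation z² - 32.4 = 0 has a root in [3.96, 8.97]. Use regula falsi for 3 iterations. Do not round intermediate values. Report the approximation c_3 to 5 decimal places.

f(3.960000) = -16.718400, f(8.970000) = 48.060900
step 1: c = 5.252993, f(c) = -4.806064 < 0 → new bracket [5.252993, 8.970000]
step 2: c = 5.590901, f(c) = -1.141825 < 0 → new bracket [5.590901, 8.970000]
step 3: c = 5.669318, f(c) = -0.258830 < 0 → new bracket [5.669318, 8.970000]

5.66932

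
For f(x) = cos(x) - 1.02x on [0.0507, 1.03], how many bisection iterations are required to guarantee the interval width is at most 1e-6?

Initial width b − a = 1.03 − 0.0507 = 0.979300.
After n steps the width is (b−a)/2^n; need (b−a)/2^n ≤ 1e-6.
So n ≥ log₂(0.979300/1e-6) = log₂(979300.0000) ≈ 19.9014.
Hence n = 20.

20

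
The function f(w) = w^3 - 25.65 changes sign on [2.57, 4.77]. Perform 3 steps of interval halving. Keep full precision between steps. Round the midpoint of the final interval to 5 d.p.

f(2.570000) = -8.675407, f(4.770000) = 82.881333 (opposite signs)
step 1: m = 3.670000, f(m) = 23.780863 > 0 → root in [2.570000, 3.670000]
step 2: m = 3.120000, f(m) = 4.721328 > 0 → root in [2.570000, 3.120000]
step 3: m = 2.845000, f(m) = -2.622499 < 0 → root in [2.845000, 3.120000]
Midpoint of [2.845000, 3.120000] = 2.982500

2.98250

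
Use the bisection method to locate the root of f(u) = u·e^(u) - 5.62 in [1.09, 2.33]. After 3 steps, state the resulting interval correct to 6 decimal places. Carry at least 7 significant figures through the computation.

f(1.090000) = -2.378041, f(2.330000) = 18.327604 (opposite signs)
step 1: m = 1.710000, f(m) = 3.834524 > 0 → root in [1.090000, 1.710000]
step 2: m = 1.400000, f(m) = 0.057280 > 0 → root in [1.090000, 1.400000]
step 3: m = 1.245000, f(m) = -1.296196 < 0 → root in [1.245000, 1.400000]

[1.245000, 1.400000]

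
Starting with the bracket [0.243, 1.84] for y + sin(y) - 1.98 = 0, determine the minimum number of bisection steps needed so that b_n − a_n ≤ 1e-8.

28

Initial width b − a = 1.84 − 0.243 = 1.597000.
After n steps the width is (b−a)/2^n; need (b−a)/2^n ≤ 1e-8.
So n ≥ log₂(1.597000/1e-8) = log₂(159700000.0000) ≈ 27.2508.
Hence n = 28.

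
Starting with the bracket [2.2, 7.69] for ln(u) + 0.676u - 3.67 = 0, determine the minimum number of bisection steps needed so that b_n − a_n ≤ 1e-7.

Initial width b − a = 7.69 − 2.2 = 5.490000.
After n steps the width is (b−a)/2^n; need (b−a)/2^n ≤ 1e-7.
So n ≥ log₂(5.490000/1e-7) = log₂(54900000.0000) ≈ 25.7103.
Hence n = 26.

26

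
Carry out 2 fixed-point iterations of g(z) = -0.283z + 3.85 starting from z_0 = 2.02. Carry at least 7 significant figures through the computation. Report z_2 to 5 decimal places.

z_1 = g(2.020000) = 3.278340
z_2 = g(3.278340) = 2.922230

2.92223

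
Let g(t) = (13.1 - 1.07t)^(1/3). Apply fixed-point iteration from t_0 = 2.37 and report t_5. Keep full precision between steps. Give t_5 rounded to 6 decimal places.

t_1 = g(2.370000) = 2.194207
t_2 = g(2.194207) = 2.207153
t_3 = g(2.207153) = 2.206205
t_4 = g(2.206205) = 2.206274
t_5 = g(2.206274) = 2.206269

2.206269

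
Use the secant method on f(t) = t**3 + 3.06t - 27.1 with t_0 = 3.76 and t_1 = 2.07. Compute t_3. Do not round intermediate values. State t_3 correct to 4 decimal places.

2.7094

f(t_0) = 37.562976, f(t_1) = -11.896057
t_2 = 2.070000 - (-11.896057)·(2.070000 - 3.760000)/(-11.896057 - (37.562976)) = 2.476485; f(t_2) = -4.333736
t_3 = 2.476485 - (-4.333736)·(2.476485 - 2.070000)/(-4.333736 - (-11.896057)) = 2.709429; f(t_3) = 1.080776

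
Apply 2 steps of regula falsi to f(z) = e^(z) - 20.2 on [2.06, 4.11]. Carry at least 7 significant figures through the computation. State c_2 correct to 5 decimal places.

2.78310

f(2.060000) = -12.354030, f(4.110000) = 40.746718
step 1: c = 2.536938, f(c) = -7.559095 < 0 → new bracket [2.536938, 4.110000]
step 2: c = 2.783097, f(c) = -4.030977 < 0 → new bracket [2.783097, 4.110000]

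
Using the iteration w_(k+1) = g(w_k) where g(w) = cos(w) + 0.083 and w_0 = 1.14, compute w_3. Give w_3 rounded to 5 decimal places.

w_1 = g(1.140000) = 0.500595
w_2 = g(0.500595) = 0.960297
w_3 = g(0.960297) = 0.656276

0.65628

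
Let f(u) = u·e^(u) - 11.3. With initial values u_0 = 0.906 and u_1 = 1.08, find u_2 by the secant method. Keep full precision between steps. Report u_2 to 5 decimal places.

Secant update: u_(k+1) = u_k − f(u_k)·(u_k − u_(k-1))/(f(u_k) − f(u_(k-1))).
f(u_0) = -9.058189, f(u_1) = -8.119746
u_2 = 1.080000 - (-8.119746)·(1.080000 - 0.906000)/(-8.119746 - (-9.058189)) = 2.585511; f(u_2) = 23.009893

2.58551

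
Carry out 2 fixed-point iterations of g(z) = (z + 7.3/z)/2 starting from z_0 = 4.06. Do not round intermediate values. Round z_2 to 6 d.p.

z_1 = g(4.060000) = 2.929015
z_2 = g(2.929015) = 2.710660

2.710660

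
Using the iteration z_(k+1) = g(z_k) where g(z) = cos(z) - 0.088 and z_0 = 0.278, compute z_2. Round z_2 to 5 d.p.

0.55407

z_1 = g(0.278000) = 0.873606
z_2 = g(0.873606) = 0.554066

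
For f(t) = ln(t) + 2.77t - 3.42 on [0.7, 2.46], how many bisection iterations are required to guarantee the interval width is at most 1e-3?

Initial width b − a = 2.46 − 0.7 = 1.760000.
After n steps the width is (b−a)/2^n; need (b−a)/2^n ≤ 1e-3.
So n ≥ log₂(1.760000/1e-3) = log₂(1760.0000) ≈ 10.7814.
Hence n = 11.

11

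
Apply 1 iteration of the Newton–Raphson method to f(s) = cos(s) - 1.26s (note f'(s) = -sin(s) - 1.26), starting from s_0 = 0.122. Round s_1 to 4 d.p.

s_0 = 0.122000: f = 0.838847, f' = -1.381698 → s_1 = 0.122000 - (0.838847)/(-1.381698) = 0.729113

0.7291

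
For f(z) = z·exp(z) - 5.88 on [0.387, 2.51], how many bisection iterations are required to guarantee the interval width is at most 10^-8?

28

Initial width b − a = 2.51 − 0.387 = 2.123000.
After n steps the width is (b−a)/2^n; need (b−a)/2^n ≤ 10^-8.
So n ≥ log₂(2.123000/10^-8) = log₂(212300000.0000) ≈ 27.6615.
Hence n = 28.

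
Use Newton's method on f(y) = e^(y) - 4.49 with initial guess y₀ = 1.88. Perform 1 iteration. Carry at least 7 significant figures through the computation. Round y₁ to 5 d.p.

1.56513

f'(y) = e^(y)
y_0 = 1.880000: f = 2.063505, f' = 6.553505 → y_1 = 1.880000 - (2.063505)/(6.553505) = 1.565130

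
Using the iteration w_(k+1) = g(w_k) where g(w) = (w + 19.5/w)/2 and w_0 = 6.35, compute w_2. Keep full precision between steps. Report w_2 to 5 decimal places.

w_1 = g(6.350000) = 4.710433
w_2 = g(4.710433) = 4.425090

4.42509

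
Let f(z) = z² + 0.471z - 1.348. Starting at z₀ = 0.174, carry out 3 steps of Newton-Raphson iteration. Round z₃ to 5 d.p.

0.95661

f'(z) = 2z + 0.471
z_0 = 0.174000: f = -1.235770, f' = 0.819000 → z_1 = 0.174000 - (-1.235770)/(0.819000) = 1.682877
z_1 = 1.682877: f = 2.276709, f' = 3.836753 → z_2 = 1.682877 - (2.276709)/(3.836753) = 1.089482
z_2 = 1.089482: f = 0.352117, f' = 2.649964 → z_3 = 1.089482 - (0.352117)/(2.649964) = 0.956606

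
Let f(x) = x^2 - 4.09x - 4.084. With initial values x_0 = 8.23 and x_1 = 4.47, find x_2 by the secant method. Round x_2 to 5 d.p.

Secant update: x_(k+1) = x_k − f(x_k)·(x_k − x_(k-1))/(f(x_k) − f(x_(k-1))).
f(x_0) = 29.988200, f(x_1) = -2.385400
x_2 = 4.470000 - (-2.385400)·(4.470000 - 8.230000)/(-2.385400 - (29.988200)) = 4.747050; f(x_2) = -0.964951

4.74705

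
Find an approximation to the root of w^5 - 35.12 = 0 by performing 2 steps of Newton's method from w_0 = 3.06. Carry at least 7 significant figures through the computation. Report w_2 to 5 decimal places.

2.19444

f'(w) = 5w^4
w_0 = 3.060000: f = 233.171635, f' = 438.385025 → w_1 = 3.060000 - (233.171635)/(438.385025) = 2.528112
w_1 = 2.528112: f = 68.151799, f' = 204.246865 → w_2 = 2.528112 - (68.151799)/(204.246865) = 2.194439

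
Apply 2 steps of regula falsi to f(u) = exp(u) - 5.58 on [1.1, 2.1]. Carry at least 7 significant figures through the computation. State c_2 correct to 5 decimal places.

f(1.100000) = -2.575834, f(2.100000) = 2.586170
step 1: c = 1.598999, f(c) = -0.631924 < 0 → new bracket [1.598999, 2.100000]
step 2: c = 1.697378, f(c) = -0.120384 < 0 → new bracket [1.697378, 2.100000]

1.69738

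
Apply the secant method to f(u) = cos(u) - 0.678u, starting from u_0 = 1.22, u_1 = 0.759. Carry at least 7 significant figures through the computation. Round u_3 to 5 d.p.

f(u_0) = -0.483514, f(u_1) = 0.210923
u_2 = 0.759000 - (0.210923)·(0.759000 - 1.220000)/(0.210923 - (-0.483514)) = 0.899020; f(u_2) = 0.012841
u_3 = 0.899020 - (0.012841)·(0.899020 - 0.759000)/(0.012841 - (0.210923)) = 0.908098; f(u_3) = -0.000444

0.90810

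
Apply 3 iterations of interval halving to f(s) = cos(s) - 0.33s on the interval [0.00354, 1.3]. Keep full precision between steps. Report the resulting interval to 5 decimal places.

f(0.003540) = 0.998826, f(1.300000) = -0.161501 (opposite signs)
step 1: m = 0.651770, f(m) = 0.579927 > 0 → root in [0.651770, 1.300000]
step 2: m = 0.975885, f(m) = 0.238393 > 0 → root in [0.975885, 1.300000]
step 3: m = 1.137943, f(m) = 0.043942 > 0 → root in [1.137943, 1.300000]

[1.13794, 1.30000]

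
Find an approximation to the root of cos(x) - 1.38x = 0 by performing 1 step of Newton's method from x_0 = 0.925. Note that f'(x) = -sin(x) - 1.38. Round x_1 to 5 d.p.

0.61532

x_0 = 0.925000: f = -0.674665, f' = -2.178621 → x_1 = 0.925000 - (-0.674665)/(-2.178621) = 0.615325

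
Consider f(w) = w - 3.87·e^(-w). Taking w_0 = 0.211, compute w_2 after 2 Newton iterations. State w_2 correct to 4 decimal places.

1.1645

Newton update: w ← w − f(w)/f'(w).
f'(w) = 1 + 3.87·e^(-w)
w_0 = 0.211000: f = -2.922826, f' = 4.133826 → w_1 = 0.211000 - (-2.922826)/(4.133826) = 0.918051
w_1 = 0.918051: f = -0.627226, f' = 2.545277 → w_2 = 0.918051 - (-0.627226)/(2.545277) = 1.164479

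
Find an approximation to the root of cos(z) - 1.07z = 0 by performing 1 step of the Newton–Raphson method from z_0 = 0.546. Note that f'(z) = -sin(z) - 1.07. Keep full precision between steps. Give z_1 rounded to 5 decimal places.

Newton update: z ← z − f(z)/f'(z).
z_0 = 0.546000: f = 0.270388, f' = -1.589273 → z_1 = 0.546000 - (0.270388)/(-1.589273) = 0.716133

0.71613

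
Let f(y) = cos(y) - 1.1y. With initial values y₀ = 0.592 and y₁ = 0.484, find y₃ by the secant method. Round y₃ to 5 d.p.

Secant update: y_(k+1) = y_k − f(y_k)·(y_k − y_(k-1))/(f(y_k) − f(y_(k-1))).
f(y_0) = 0.178626, f(y_1) = 0.352741
y_2 = 0.484000 - (0.352741)·(0.484000 - 0.592000)/(0.352741 - (0.178626)) = 0.702799; f(y_2) = -0.010042
y_3 = 0.702799 - (-0.010042)·(0.702799 - 0.484000)/(-0.010042 - (0.352741)) = 0.696742; f(y_3) = 0.000521

0.69674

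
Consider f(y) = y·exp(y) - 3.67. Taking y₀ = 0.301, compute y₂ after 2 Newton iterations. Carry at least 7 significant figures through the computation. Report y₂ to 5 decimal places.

f'(y) = (y + 1)·exp(y)
y_0 = 0.301000: f = -3.263286, f' = 1.757923 → y_1 = 0.301000 - (-3.263286)/(1.757923) = 2.157330
y_1 = 2.157330: f = 14.986628, f' = 27.304645 → y_2 = 2.157330 - (14.986628)/(27.304645) = 1.608463

1.60846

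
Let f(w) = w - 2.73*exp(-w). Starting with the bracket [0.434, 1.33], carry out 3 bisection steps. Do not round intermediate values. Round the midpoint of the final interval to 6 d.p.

f(0.434000) = -1.334800, f(1.330000) = 0.607977 (opposite signs)
step 1: m = 0.882000, f(m) = -0.248095 < 0 → root in [0.882000, 1.330000]
step 2: m = 1.106000, f(m) = 0.202698 > 0 → root in [0.882000, 1.106000]
step 3: m = 0.994000, f(m) = -0.016355 < 0 → root in [0.994000, 1.106000]
Midpoint of [0.994000, 1.106000] = 1.050000

1.050000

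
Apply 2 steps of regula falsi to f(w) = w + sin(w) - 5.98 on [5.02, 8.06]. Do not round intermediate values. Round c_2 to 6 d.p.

6.122637

False-position update: c = (a·f(b) − b·f(a))/(f(b) − f(a)); replace the endpoint whose sign matches f(c).
f(5.020000) = -1.913060, f(8.060000) = 3.058853
step 1: c = 6.189711, f(c) = 0.116373 > 0 → new bracket [5.020000, 6.189711]
step 2: c = 6.122637, f(c) = -0.017223 < 0 → new bracket [6.122637, 6.189711]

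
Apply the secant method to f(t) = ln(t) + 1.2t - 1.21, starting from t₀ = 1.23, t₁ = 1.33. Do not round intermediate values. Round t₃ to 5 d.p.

1.00541

f(t_0) = 0.473014, f(t_1) = 0.671179
t_2 = 1.330000 - (0.671179)·(1.330000 - 1.230000)/(0.671179 - (0.473014)) = 0.991303; f(t_2) = -0.029172
t_3 = 0.991303 - (-0.029172)·(0.991303 - 1.330000)/(-0.029172 - (0.671179)) = 1.005411; f(t_3) = 0.001889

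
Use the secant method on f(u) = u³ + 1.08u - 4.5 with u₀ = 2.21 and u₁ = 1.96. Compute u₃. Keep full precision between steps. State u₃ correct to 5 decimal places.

f(u_0) = 8.680661, f(u_1) = 5.146336
u_2 = 1.960000 - (5.146336)·(1.960000 - 2.210000)/(5.146336 - (8.680661)) = 1.595975; f(u_2) = 1.288815
u_3 = 1.595975 - (1.288815)·(1.595975 - 1.960000)/(1.288815 - (5.146336)) = 1.474352; f(u_3) = 0.297120

1.47435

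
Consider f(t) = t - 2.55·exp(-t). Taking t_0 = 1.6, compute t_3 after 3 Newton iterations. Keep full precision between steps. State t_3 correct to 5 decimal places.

f'(t) = 1 + 2.55·exp(-t)
t_0 = 1.600000: f = 1.085164, f' = 1.514836 → t_1 = 1.600000 - (1.085164)/(1.514836) = 0.883643
t_1 = 0.883643: f = -0.170208, f' = 2.053851 → t_2 = 0.883643 - (-0.170208)/(2.053851) = 0.966515
t_2 = 0.966515: f = -0.003521, f' = 1.970036 → t_3 = 0.966515 - (-0.003521)/(1.970036) = 0.968303

0.96830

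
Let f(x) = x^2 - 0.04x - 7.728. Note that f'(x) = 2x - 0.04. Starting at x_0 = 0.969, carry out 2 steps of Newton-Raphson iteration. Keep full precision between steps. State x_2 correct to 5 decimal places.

x_0 = 0.969000: f = -6.827799, f' = 1.898000 → x_1 = 0.969000 - (-6.827799)/(1.898000) = 4.566365
x_1 = 4.566365: f = 12.941036, f' = 9.092730 → x_2 = 4.566365 - (12.941036)/(9.092730) = 3.143136

3.14314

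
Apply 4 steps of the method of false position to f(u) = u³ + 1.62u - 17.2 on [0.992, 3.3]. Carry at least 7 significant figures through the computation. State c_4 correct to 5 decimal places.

2.35884

f(0.992000) = -14.616769, f(3.300000) = 24.083000
step 1: c = 1.863724, f(c) = -7.707188 < 0 → new bracket [1.863724, 3.300000]
step 2: c = 2.211933, f(c) = -2.794455 < 0 → new bracket [2.211933, 3.300000]
step 3: c = 2.325060, f(c) = -0.864354 < 0 → new bracket [2.325060, 3.300000]
step 4: c = 2.358839, f(c) = -0.253819 < 0 → new bracket [2.358839, 3.300000]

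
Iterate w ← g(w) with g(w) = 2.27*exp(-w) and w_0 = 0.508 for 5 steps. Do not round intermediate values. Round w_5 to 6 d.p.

w_1 = g(0.508000) = 1.365854
w_2 = g(1.365854) = 0.579219
w_3 = g(0.579219) = 1.271962
w_4 = g(1.271962) = 0.636238
w_5 = g(0.636238) = 1.201465

1.201465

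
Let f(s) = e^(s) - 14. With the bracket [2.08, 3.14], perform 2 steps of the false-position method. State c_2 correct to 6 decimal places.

2.606721

f(2.080000) = -5.995531, f(3.140000) = 9.103867
step 1: c = 2.500895, f(c) = -1.806596 < 0 → new bracket [2.500895, 3.140000]
step 2: c = 2.606721, f(c) = -0.445473 < 0 → new bracket [2.606721, 3.140000]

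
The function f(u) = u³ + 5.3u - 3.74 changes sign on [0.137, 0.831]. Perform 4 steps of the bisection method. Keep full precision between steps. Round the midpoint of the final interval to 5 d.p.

f(0.137000) = -3.011329, f(0.831000) = 1.238156 (opposite signs)
step 1: m = 0.484000, f(m) = -1.061420 < 0 → root in [0.484000, 0.831000]
step 2: m = 0.657500, f(m) = 0.028991 > 0 → root in [0.484000, 0.657500]
step 3: m = 0.570750, f(m) = -0.529100 < 0 → root in [0.570750, 0.657500]
step 4: m = 0.614125, f(m) = -0.253521 < 0 → root in [0.614125, 0.657500]
Midpoint of [0.614125, 0.657500] = 0.635813

0.63581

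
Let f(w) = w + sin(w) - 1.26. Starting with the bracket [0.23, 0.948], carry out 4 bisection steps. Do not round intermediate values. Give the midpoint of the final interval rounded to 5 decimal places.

f(0.230000) = -0.802022, f(0.948000) = 0.500251 (opposite signs)
step 1: m = 0.589000, f(m) = -0.115470 < 0 → root in [0.589000, 0.948000]
step 2: m = 0.768500, f(m) = 0.203558 > 0 → root in [0.589000, 0.768500]
step 3: m = 0.678750, f(m) = 0.046571 > 0 → root in [0.589000, 0.678750]
step 4: m = 0.633875, f(m) = -0.033854 < 0 → root in [0.633875, 0.678750]
Midpoint of [0.633875, 0.678750] = 0.656312

0.65631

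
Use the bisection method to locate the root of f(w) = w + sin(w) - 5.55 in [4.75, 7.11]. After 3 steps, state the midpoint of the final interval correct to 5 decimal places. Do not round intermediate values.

f(4.750000) = -1.799293, f(7.110000) = 2.295778 (opposite signs)
step 1: m = 5.930000, f(m) = 0.034112 > 0 → root in [4.750000, 5.930000]
step 2: m = 5.340000, f(m) = -1.019433 < 0 → root in [5.340000, 5.930000]
step 3: m = 5.635000, f(m) = -0.518741 < 0 → root in [5.635000, 5.930000]
Midpoint of [5.635000, 5.930000] = 5.782500

5.78250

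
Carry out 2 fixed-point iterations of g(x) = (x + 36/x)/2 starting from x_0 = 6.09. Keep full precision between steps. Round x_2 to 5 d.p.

6.00000

x_1 = g(6.090000) = 6.000665
x_2 = g(6.000665) = 6.000000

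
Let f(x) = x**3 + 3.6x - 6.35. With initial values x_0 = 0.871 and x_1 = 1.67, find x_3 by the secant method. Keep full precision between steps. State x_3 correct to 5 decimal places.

1.22484

Secant update: x_(k+1) = x_k − f(x_k)·(x_k − x_(k-1))/(f(x_k) − f(x_(k-1))).
f(x_0) = -2.553624, f(x_1) = 4.319463
x_2 = 1.670000 - (4.319463)·(1.670000 - 0.871000)/(4.319463 - (-2.553624)) = 1.167860; f(x_2) = -0.552862
x_3 = 1.167860 - (-0.552862)·(1.167860 - 1.670000)/(-0.552862 - (4.319463)) = 1.224838; f(x_3) = -0.103048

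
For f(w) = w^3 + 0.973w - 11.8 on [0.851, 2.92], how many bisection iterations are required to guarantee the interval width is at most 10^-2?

8

Initial width b − a = 2.92 − 0.851 = 2.069000.
After n steps the width is (b−a)/2^n; need (b−a)/2^n ≤ 10^-2.
So n ≥ log₂(2.069000/10^-2) = log₂(206.9000) ≈ 7.6928.
Hence n = 8.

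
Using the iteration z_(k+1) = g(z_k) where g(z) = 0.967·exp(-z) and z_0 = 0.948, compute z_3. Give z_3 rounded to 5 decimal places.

z_1 = g(0.948000) = 0.374727
z_2 = g(0.374727) = 0.664790
z_3 = g(0.664790) = 0.497407

0.49741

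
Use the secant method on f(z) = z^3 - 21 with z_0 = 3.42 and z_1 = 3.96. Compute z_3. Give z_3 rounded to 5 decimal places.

f(z_0) = 19.001688, f(z_1) = 41.099136
z_2 = 3.960000 - (41.099136)·(3.960000 - 3.420000)/(41.099136 - (19.001688)) = 2.955652; f(z_2) = 4.820211
z_3 = 2.955652 - (4.820211)·(2.955652 - 3.960000)/(4.820211 - (41.099136)) = 2.822209; f(z_3) = 1.478503

2.82221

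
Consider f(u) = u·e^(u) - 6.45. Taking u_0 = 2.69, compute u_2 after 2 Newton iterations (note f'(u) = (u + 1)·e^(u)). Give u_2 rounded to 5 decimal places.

1.66611

u_0 = 2.690000: f = 33.178208, f' = 54.359884 → u_1 = 2.690000 - (33.178208)/(54.359884) = 2.079656
u_1 = 2.079656: f = 10.190826, f' = 24.642545 → u_2 = 2.079656 - (10.190826)/(24.642545) = 1.666110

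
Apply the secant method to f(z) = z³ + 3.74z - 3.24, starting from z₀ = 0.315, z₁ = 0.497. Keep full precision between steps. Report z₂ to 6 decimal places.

f(z_0) = -2.030644, f(z_1) = -1.258457
z_2 = 0.497000 - (-1.258457)·(0.497000 - 0.315000)/(-1.258457 - (-2.030644)) = 0.793611; f(z_2) = 0.227934

0.793611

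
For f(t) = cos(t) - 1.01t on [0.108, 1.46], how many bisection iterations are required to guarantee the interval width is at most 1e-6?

Initial width b − a = 1.46 − 0.108 = 1.352000.
After n steps the width is (b−a)/2^n; need (b−a)/2^n ≤ 1e-6.
So n ≥ log₂(1.352000/1e-6) = log₂(1352000.0000) ≈ 20.3667.
Hence n = 21.

21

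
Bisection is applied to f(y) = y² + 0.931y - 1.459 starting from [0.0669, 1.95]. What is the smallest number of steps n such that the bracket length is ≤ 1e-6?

Initial width b − a = 1.95 − 0.0669 = 1.883100.
After n steps the width is (b−a)/2^n; need (b−a)/2^n ≤ 1e-6.
So n ≥ log₂(1.883100/1e-6) = log₂(1883100.0000) ≈ 20.8447.
Hence n = 21.

21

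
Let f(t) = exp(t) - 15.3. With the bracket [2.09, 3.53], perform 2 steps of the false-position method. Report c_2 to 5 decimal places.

2.64230

f(2.090000) = -7.215085, f(3.530000) = 18.823968
step 1: c = 2.489005, f(c) = -3.250714 < 0 → new bracket [2.489005, 3.530000]
step 2: c = 2.642302, f(c) = -1.254500 < 0 → new bracket [2.642302, 3.530000]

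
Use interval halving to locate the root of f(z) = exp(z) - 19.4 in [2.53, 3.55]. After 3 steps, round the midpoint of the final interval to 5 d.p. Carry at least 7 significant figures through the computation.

f(2.530000) = -6.846494, f(3.550000) = 15.413317 (opposite signs)
step 1: m = 3.040000, f(m) = 1.505243 > 0 → root in [2.530000, 3.040000]
step 2: m = 2.785000, f(m) = -3.200182 < 0 → root in [2.785000, 3.040000]
step 3: m = 2.912500, f(m) = -0.997252 < 0 → root in [2.912500, 3.040000]
Midpoint of [2.912500, 3.040000] = 2.976250

2.97625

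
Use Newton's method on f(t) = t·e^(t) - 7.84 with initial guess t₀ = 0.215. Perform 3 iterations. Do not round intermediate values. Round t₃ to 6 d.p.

f'(t) = (t + 1)·e^(t)
t_0 = 0.215000: f = -7.573430, f' = 1.506432 → t_1 = 0.215000 - (-7.573430)/(1.506432) = 5.242395
t_1 = 5.242395: f = 983.614862, f' = 1180.577365 → t_2 = 5.242395 - (983.614862)/(1180.577365) = 4.409231
t_2 = 4.409231: f = 354.626099, f' = 444.672298 → t_3 = 4.409231 - (354.626099)/(444.672298) = 3.611731

3.611731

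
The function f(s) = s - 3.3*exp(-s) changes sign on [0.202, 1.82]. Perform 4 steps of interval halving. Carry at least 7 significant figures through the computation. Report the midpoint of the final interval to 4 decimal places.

1.0616

f(0.202000) = -2.494413, f(1.820000) = 1.285315 (opposite signs)
step 1: m = 1.011000, f(m) = -0.189721 < 0 → root in [1.011000, 1.820000]
step 2: m = 1.415500, f(m) = 0.614246 > 0 → root in [1.011000, 1.415500]
step 3: m = 1.213250, f(m) = 0.232392 > 0 → root in [1.011000, 1.213250]
step 4: m = 1.112125, f(m) = 0.026889 > 0 → root in [1.011000, 1.112125]
Midpoint of [1.011000, 1.112125] = 1.061563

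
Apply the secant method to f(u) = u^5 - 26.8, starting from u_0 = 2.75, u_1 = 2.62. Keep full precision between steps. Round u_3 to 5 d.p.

Secant update: u_(k+1) = u_k − f(u_k)·(u_k − u_(k-1))/(f(u_k) − f(u_(k-1))).
f(u_0) = 130.476367, f(u_1) = 96.654367
u_2 = 2.620000 - (96.654367)·(2.620000 - 2.750000)/(96.654367 - (130.476367)) = 2.248494; f(u_2) = 30.672343
u_3 = 2.248494 - (30.672343)·(2.248494 - 2.620000)/(30.672343 - (96.654367)) = 2.075796; f(u_3) = 11.741073

2.07580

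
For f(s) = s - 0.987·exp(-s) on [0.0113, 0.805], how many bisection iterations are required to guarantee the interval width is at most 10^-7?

Initial width b − a = 0.805 − 0.0113 = 0.793700.
After n steps the width is (b−a)/2^n; need (b−a)/2^n ≤ 10^-7.
So n ≥ log₂(0.793700/10^-7) = log₂(7937000.0000) ≈ 22.9202.
Hence n = 23.

23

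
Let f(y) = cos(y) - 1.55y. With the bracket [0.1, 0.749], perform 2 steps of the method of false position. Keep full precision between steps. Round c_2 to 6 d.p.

0.549242

False-position update: c = (a·f(b) − b·f(a))/(f(b) − f(a)); replace the endpoint whose sign matches f(c).
f(0.100000) = 0.840004, f(0.749000) = -0.428580
step 1: c = 0.529741, f(c) = 0.041839 > 0 → new bracket [0.529741, 0.749000]
step 2: c = 0.549242, f(c) = 0.001595 > 0 → new bracket [0.549242, 0.749000]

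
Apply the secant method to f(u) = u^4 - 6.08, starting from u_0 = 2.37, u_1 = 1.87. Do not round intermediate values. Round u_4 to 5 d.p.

1.57426

f(u_0) = 25.469566, f(u_1) = 6.148310
u_2 = 1.870000 - (6.148310)·(1.870000 - 2.370000)/(6.148310 - (25.469566)) = 1.710893; f(u_2) = 2.488228
u_3 = 1.710893 - (2.488228)·(1.710893 - 1.870000)/(2.488228 - (6.148310)) = 1.602727; f(u_3) = 0.518392
u_4 = 1.602727 - (0.518392)·(1.602727 - 1.710893)/(0.518392 - (2.488228)) = 1.574261; f(u_4) = 0.061967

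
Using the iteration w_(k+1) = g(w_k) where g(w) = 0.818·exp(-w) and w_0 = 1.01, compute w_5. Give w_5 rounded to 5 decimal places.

0.48446

w_1 = g(1.010000) = 0.297931
w_2 = g(0.297931) = 0.607244
w_3 = g(0.607244) = 0.445687
w_4 = g(0.445687) = 0.523834
w_5 = g(0.523834) = 0.484457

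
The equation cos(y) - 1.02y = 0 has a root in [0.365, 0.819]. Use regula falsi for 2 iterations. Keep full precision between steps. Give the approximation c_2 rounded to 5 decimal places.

f(0.365000) = 0.561824, f(0.819000) = -0.152428
step 1: c = 0.722112, f(c) = 0.013857 > 0 → new bracket [0.722112, 0.819000]
step 2: c = 0.730186, f(c) = 0.000261 > 0 → new bracket [0.730186, 0.819000]

0.73019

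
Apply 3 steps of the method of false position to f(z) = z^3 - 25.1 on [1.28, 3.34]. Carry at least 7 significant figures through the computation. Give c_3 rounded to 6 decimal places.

f(1.280000) = -23.002848, f(3.340000) = 12.159704
step 1: c = 2.627623, f(c) = -6.957831 < 0 → new bracket [2.627623, 3.340000]
step 2: c = 2.886893, f(c) = -1.040202 < 0 → new bracket [2.886893, 3.340000]
step 3: c = 2.922599, f(c) = -0.136363 < 0 → new bracket [2.922599, 3.340000]

2.922599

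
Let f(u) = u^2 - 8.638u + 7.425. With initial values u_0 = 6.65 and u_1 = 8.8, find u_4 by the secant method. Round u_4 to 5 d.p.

7.67058

f(u_0) = -5.795200, f(u_1) = 8.850600
u_2 = 8.800000 - (8.850600)·(8.800000 - 6.650000)/(8.850600 - (-5.795200)) = 7.500734; f(u_2) = -1.105330
u_3 = 7.500734 - (-1.105330)·(7.500734 - 8.800000)/(-1.105330 - (8.850600)) = 7.644981; f(u_3) = -0.166608
u_4 = 7.644981 - (-0.166608)·(7.644981 - 7.500734)/(-0.166608 - (-1.105330)) = 7.670583; f(u_4) = 0.004348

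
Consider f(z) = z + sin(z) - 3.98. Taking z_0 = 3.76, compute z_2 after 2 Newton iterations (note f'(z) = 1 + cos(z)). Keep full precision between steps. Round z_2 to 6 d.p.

1.553661

z_0 = 3.760000: f = -0.799738, f' = 0.185197 → z_1 = 3.760000 - (-0.799738)/(0.185197) = 8.078306
z_1 = 8.078306: f = 5.073251, f' = 0.777552 → z_2 = 8.078306 - (5.073251)/(0.777552) = 1.553661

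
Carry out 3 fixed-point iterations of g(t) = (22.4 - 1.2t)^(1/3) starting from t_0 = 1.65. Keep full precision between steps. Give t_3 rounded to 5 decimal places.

2.67732

t_1 = g(1.650000) = 2.733287
t_2 = g(2.733287) = 2.674010
t_3 = g(2.674010) = 2.677322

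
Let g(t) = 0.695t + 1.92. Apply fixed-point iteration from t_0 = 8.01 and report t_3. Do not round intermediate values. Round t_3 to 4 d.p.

t_1 = g(8.010000) = 7.486950
t_2 = g(7.486950) = 7.123430
t_3 = g(7.123430) = 6.870784

6.8708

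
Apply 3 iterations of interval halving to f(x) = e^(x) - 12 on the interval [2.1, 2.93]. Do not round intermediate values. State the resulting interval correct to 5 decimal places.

f(2.100000) = -3.833830, f(2.930000) = 6.727630 (opposite signs)
step 1: m = 2.515000, f(m) = 0.366609 > 0 → root in [2.100000, 2.515000]
step 2: m = 2.307500, f(m) = -1.950730 < 0 → root in [2.307500, 2.515000]
step 3: m = 2.411250, f(m) = -0.852113 < 0 → root in [2.411250, 2.515000]

[2.41125, 2.51500]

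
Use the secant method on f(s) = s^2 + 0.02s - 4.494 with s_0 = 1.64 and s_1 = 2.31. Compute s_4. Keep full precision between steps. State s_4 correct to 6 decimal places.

2.109935

f(s_0) = -1.771600, f(s_1) = 0.888300
s_2 = 2.310000 - (0.888300)·(2.310000 - 1.640000)/(0.888300 - (-1.771600)) = 2.086247; f(s_2) = -0.099849
s_3 = 2.086247 - (-0.099849)·(2.086247 - 2.310000)/(-0.099849 - (0.888300)) = 2.108856; f(s_3) = -0.004548
s_4 = 2.108856 - (-0.004548)·(2.108856 - 2.086247)/(-0.004548 - (-0.099849)) = 2.109935; f(s_4) = 0.000026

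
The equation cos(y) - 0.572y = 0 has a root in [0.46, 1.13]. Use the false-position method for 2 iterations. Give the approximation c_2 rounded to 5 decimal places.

0.97692

f(0.460000) = 0.632932, f(1.130000) = -0.219700
step 1: c = 0.957359, f(c) = 0.028072 > 0 → new bracket [0.957359, 1.130000]
step 2: c = 0.976919, f(c) = 0.000781 > 0 → new bracket [0.976919, 1.130000]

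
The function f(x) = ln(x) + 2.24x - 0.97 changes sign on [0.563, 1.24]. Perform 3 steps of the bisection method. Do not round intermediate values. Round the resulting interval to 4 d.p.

f(0.563000) = -0.283356, f(1.240000) = 2.022711 (opposite signs)
step 1: m = 0.901500, f(m) = 0.945665 > 0 → root in [0.563000, 0.901500]
step 2: m = 0.732250, f(m) = 0.358607 > 0 → root in [0.563000, 0.732250]
step 3: m = 0.647625, f(m) = 0.046237 > 0 → root in [0.563000, 0.647625]

[0.5630, 0.6476]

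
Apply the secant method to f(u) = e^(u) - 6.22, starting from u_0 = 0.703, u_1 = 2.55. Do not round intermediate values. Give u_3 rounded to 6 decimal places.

1.692227

f(u_0) = -4.200197, f(u_1) = 6.587104
u_2 = 2.550000 - (6.587104)·(2.550000 - 0.703000)/(6.587104 - (-4.200197)) = 1.422157; f(u_2) = -2.073946
u_3 = 1.422157 - (-2.073946)·(1.422157 - 2.550000)/(-2.073946 - (6.587104)) = 1.692227; f(u_3) = -0.788439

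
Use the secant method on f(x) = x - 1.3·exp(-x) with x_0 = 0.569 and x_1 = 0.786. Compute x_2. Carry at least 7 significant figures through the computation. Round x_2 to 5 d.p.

f(x_0) = -0.166919, f(x_1) = 0.193637
x_2 = 0.786000 - (0.193637)·(0.786000 - 0.569000)/(0.193637 - (-0.166919)) = 0.669460; f(x_2) = 0.003879

0.66946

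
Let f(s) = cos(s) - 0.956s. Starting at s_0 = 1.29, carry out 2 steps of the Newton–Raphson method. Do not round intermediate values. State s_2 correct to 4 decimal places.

0.7592

f'(s) = -sin(s) - 0.956
s_0 = 1.290000: f = -0.956119, f' = -1.916835 → s_1 = 1.290000 - (-0.956119)/(-1.916835) = 0.791199
s_1 = 0.791199: f = -0.053393, f' = -1.667197 → s_2 = 0.791199 - (-0.053393)/(-1.667197) = 0.759173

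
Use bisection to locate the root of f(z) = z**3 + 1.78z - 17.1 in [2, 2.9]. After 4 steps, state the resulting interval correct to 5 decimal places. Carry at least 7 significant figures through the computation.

f(2.000000) = -5.540000, f(2.900000) = 12.451000 (opposite signs)
step 1: m = 2.450000, f(m) = 1.967125 > 0 → root in [2.000000, 2.450000]
step 2: m = 2.225000, f(m) = -2.124359 < 0 → root in [2.225000, 2.450000]
step 3: m = 2.337500, f(m) = -0.167369 < 0 → root in [2.337500, 2.450000]
step 4: m = 2.393750, f(m) = 0.877156 > 0 → root in [2.337500, 2.393750]

[2.33750, 2.39375]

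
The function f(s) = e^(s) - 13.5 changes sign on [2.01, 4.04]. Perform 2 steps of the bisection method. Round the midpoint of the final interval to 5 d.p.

2.77125

f(2.010000) = -6.036683, f(4.040000) = 43.326343 (opposite signs)
step 1: m = 3.025000, f(m) = 7.094005 > 0 → root in [2.010000, 3.025000]
step 2: m = 2.517500, f(m) = -1.102436 < 0 → root in [2.517500, 3.025000]
Midpoint of [2.517500, 3.025000] = 2.771250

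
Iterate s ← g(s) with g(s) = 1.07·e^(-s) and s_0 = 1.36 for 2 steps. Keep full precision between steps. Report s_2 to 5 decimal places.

s_1 = g(1.360000) = 0.274627
s_2 = g(0.274627) = 0.813045

0.81305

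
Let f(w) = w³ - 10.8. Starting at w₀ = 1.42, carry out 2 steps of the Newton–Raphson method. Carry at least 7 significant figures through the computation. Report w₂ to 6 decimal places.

Newton update: w ← w − f(w)/f'(w).
f'(w) = 3w²
w_0 = 1.420000: f = -7.936712, f' = 6.049200 → w_1 = 1.420000 - (-7.936712)/(6.049200) = 2.732027
w_1 = 2.732027: f = 9.591765, f' = 22.391910 → w_2 = 2.732027 - (9.591765)/(22.391910) = 2.303668

2.303668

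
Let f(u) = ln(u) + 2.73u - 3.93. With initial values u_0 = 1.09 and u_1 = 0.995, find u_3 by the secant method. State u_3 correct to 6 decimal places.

1.333719

Secant update: u_(k+1) = u_k − f(u_k)·(u_k − u_(k-1))/(f(u_k) − f(u_(k-1))).
f(u_0) = -0.868122, f(u_1) = -1.218663
u_2 = 0.995000 - (-1.218663)·(0.995000 - 1.090000)/(-1.218663 - (-0.868122)) = 1.325270; f(u_2) = -0.030397
u_3 = 1.325270 - (-0.030397)·(1.325270 - 0.995000)/(-0.030397 - (-1.218663)) = 1.333719; f(u_3) = -0.000977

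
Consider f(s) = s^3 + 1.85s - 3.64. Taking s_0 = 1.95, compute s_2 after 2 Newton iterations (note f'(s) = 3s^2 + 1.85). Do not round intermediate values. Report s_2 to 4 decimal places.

Newton update: s ← s − f(s)/f'(s).
s_0 = 1.950000: f = 7.382375, f' = 13.257500 → s_1 = 1.950000 - (7.382375)/(13.257500) = 1.393155
s_1 = 1.393155: f = 1.641283, f' = 7.672641 → s_2 = 1.393155 - (1.641283)/(7.672641) = 1.179241

1.1792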